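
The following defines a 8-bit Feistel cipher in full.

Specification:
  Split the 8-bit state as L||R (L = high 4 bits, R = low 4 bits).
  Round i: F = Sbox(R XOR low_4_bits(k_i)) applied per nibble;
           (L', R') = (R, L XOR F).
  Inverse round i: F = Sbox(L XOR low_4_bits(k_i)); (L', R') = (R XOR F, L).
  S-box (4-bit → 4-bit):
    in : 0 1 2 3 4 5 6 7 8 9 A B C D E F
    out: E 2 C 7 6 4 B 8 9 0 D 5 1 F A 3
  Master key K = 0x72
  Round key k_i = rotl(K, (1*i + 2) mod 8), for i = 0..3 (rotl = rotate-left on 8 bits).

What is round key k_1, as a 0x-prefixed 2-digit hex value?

K = 0x72
k_0 = rotl(K, (1*0+2) mod 8) = rotl(K, 2) = 0xC9
k_1 = rotl(K, (1*1+2) mod 8) = rotl(K, 3) = 0x93

0x93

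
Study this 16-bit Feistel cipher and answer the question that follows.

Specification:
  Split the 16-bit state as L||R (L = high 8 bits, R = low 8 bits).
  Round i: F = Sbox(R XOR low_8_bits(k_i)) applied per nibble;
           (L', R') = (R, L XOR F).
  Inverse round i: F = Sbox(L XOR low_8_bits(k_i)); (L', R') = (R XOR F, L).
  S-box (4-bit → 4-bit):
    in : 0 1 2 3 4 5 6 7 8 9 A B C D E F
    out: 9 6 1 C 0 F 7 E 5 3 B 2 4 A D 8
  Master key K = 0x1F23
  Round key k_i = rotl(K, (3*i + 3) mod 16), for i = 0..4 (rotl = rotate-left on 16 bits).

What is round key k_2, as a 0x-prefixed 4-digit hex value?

K = 0x1F23
k_0 = rotl(K, (3*0+3) mod 16) = rotl(K, 3) = 0xF918
k_1 = rotl(K, (3*1+3) mod 16) = rotl(K, 6) = 0xC8C7
k_2 = rotl(K, (3*2+3) mod 16) = rotl(K, 9) = 0x463E

0x463E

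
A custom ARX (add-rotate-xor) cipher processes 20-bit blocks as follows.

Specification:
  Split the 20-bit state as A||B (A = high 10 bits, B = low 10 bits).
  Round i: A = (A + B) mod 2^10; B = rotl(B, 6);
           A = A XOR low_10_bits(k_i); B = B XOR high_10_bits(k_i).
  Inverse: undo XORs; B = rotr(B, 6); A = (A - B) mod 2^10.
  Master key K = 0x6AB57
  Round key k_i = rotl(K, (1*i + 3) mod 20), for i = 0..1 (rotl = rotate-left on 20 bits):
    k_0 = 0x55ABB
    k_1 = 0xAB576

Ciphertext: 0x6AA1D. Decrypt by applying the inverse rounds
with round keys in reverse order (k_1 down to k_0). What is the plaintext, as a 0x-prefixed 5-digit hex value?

0x86149

s_0 = ciphertext = 0x6AA1D
s_1 = InvRound(s_0, k_1) = 0x76B02
s_2 = InvRound(s_1, k_0) = 0x86149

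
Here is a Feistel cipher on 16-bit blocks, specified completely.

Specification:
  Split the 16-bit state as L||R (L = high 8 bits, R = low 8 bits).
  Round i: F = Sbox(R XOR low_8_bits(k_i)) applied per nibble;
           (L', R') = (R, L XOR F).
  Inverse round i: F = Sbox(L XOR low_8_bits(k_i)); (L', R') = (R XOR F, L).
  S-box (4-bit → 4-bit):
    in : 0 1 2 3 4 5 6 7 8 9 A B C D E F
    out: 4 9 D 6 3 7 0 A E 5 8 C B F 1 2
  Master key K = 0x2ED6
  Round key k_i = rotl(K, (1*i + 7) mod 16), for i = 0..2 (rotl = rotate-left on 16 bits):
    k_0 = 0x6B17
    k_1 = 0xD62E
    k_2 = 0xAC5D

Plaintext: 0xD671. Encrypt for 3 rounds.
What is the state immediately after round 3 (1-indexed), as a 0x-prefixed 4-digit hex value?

s_0 = plaintext = 0xD671
s_1 = Round(s_0, k_0) = 0x71D6
s_2 = Round(s_1, k_1) = 0xD65F
s_3 = Round(s_2, k_2) = 0x5F9B

0x5F9B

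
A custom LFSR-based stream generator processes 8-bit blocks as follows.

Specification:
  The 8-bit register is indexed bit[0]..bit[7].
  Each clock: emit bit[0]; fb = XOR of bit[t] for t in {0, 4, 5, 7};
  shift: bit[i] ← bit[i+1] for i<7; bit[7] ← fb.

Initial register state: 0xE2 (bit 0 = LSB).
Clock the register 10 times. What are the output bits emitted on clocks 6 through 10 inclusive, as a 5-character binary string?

reg_0 = 0xE2
clock 1: out=0, reg = 0x71
clock 2: out=1, reg = 0xB8
clock 3: out=0, reg = 0xDC
clock 4: out=0, reg = 0x6E
clock 5: out=0, reg = 0xB7
clock 6: out=1, reg = 0x5B
clock 7: out=1, reg = 0x2D
clock 8: out=1, reg = 0x16
clock 9: out=0, reg = 0x8B
clock 10: out=1, reg = 0x45

11101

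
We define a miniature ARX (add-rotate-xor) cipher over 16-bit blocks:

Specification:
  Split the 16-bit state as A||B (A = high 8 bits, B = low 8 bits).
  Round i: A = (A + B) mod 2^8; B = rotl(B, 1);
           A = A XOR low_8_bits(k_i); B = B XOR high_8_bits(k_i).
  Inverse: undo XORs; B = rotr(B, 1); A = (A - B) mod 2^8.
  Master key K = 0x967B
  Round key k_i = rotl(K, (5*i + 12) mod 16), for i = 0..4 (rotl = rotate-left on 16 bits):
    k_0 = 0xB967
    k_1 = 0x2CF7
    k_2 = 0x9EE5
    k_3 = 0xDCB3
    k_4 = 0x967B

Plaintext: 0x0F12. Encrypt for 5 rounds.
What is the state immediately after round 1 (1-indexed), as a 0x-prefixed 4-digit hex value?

s_0 = plaintext = 0x0F12
s_1 = Round(s_0, k_0) = 0x469D
s_2 = Round(s_1, k_1) = 0x1417
s_3 = Round(s_2, k_2) = 0xCEB0
s_4 = Round(s_3, k_3) = 0xCDBD
s_5 = Round(s_4, k_4) = 0xF1ED

0x469D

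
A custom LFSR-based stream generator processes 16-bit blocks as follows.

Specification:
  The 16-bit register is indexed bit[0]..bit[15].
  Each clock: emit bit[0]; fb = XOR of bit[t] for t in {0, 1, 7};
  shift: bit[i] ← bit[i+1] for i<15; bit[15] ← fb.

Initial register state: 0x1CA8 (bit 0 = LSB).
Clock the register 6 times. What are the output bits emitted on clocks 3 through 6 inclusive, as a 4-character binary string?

0101

reg_0 = 0x1CA8
clock 1: out=0, reg = 0x8E54
clock 2: out=0, reg = 0x472A
clock 3: out=0, reg = 0xA395
clock 4: out=1, reg = 0x51CA
clock 5: out=0, reg = 0x28E5
clock 6: out=1, reg = 0x1472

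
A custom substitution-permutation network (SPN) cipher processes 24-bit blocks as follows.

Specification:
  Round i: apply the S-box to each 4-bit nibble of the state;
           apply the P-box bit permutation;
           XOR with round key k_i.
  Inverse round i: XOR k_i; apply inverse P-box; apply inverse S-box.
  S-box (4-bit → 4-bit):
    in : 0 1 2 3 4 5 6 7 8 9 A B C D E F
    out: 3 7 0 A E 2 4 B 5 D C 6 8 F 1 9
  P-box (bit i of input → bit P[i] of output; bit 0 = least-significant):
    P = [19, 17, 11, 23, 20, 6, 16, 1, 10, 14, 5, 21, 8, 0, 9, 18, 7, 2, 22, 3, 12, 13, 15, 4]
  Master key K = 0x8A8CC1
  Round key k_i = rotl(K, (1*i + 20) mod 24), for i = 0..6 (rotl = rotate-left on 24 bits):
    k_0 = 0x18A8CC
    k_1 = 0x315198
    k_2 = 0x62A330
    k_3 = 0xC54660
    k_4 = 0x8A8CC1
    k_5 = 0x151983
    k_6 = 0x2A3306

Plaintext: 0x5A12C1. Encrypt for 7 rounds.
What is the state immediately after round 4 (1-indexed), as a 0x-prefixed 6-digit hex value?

0x4BA6CD

s_0 = plaintext = 0x5A12C1
s_1 = Round(s_0, k_0) = 0x5283C7
s_2 = Round(s_1, k_1) = 0x9B329A
s_3 = Round(s_2, k_2) = 0xB73B27
s_4 = Round(s_3, k_3) = 0x4BA6CD
s_5 = Round(s_4, k_4) = 0x4426F7
s_6 = Round(s_5, k_5) = 0xCFB9BD
s_7 = Round(s_6, k_6) = 0x813DFF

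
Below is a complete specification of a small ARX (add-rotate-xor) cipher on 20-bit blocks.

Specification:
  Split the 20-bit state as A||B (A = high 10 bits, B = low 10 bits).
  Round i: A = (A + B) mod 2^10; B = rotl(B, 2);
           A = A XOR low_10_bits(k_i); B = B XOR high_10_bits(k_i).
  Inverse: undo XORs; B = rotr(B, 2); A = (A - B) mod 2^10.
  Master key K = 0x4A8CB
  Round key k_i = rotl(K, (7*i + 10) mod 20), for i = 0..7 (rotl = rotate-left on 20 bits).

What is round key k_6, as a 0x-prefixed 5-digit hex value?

K = 0x4A8CB
k_0 = rotl(K, (7*0+10) mod 20) = rotl(K, 10) = 0x32D2A
k_1 = rotl(K, (7*1+10) mod 20) = rotl(K, 17) = 0x69519
k_2 = rotl(K, (7*2+10) mod 20) = rotl(K, 4) = 0xA8CB4
k_3 = rotl(K, (7*3+10) mod 20) = rotl(K, 11) = 0x65A54
k_4 = rotl(K, (7*4+10) mod 20) = rotl(K, 18) = 0xD2A32
k_5 = rotl(K, (7*5+10) mod 20) = rotl(K, 5) = 0x51969
k_6 = rotl(K, (7*6+10) mod 20) = rotl(K, 12) = 0xCB4A8

0xCB4A8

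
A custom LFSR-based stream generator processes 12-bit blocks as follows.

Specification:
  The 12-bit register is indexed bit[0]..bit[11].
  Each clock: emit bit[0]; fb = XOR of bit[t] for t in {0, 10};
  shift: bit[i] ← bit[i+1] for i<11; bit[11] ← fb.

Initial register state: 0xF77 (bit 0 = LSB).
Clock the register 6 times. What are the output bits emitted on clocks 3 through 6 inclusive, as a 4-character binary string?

reg_0 = 0xF77
clock 1: out=1, reg = 0x7BB
clock 2: out=1, reg = 0x3DD
clock 3: out=1, reg = 0x9EE
clock 4: out=0, reg = 0x4F7
clock 5: out=1, reg = 0x27B
clock 6: out=1, reg = 0x93D

1011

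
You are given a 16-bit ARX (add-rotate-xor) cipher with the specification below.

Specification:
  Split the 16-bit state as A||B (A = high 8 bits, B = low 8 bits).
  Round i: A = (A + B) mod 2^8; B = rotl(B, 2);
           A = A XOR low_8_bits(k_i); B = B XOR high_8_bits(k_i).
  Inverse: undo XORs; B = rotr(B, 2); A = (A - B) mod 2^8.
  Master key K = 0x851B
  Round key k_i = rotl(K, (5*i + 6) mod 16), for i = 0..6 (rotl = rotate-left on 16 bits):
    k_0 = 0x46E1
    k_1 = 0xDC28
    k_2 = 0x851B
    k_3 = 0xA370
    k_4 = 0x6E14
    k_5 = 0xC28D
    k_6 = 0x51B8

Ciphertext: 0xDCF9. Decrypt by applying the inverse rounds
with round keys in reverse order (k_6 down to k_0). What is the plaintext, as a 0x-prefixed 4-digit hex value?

0x78FC

s_0 = ciphertext = 0xDCF9
s_1 = InvRound(s_0, k_6) = 0x3A2A
s_2 = InvRound(s_1, k_5) = 0x7D3A
s_3 = InvRound(s_2, k_4) = 0x5415
s_4 = InvRound(s_3, k_3) = 0x77AD
s_5 = InvRound(s_4, k_2) = 0x620A
s_6 = InvRound(s_5, k_1) = 0x95B5
s_7 = InvRound(s_6, k_0) = 0x78FC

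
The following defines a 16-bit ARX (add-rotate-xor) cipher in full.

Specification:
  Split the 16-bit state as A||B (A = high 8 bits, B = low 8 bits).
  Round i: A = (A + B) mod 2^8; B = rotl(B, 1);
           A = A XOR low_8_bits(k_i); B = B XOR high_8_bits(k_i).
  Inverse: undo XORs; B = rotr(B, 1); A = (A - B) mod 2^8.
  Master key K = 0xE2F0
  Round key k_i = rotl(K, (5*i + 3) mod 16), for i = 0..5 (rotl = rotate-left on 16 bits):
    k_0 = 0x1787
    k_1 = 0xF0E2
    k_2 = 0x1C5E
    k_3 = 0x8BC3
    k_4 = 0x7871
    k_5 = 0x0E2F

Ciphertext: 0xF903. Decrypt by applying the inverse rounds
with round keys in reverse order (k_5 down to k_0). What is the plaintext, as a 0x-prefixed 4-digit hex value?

s_0 = ciphertext = 0xF903
s_1 = InvRound(s_0, k_5) = 0x5086
s_2 = InvRound(s_1, k_4) = 0xA27F
s_3 = InvRound(s_2, k_3) = 0xE77A
s_4 = InvRound(s_3, k_2) = 0x8633
s_5 = InvRound(s_4, k_1) = 0x83E1
s_6 = InvRound(s_5, k_0) = 0x897B

0x897B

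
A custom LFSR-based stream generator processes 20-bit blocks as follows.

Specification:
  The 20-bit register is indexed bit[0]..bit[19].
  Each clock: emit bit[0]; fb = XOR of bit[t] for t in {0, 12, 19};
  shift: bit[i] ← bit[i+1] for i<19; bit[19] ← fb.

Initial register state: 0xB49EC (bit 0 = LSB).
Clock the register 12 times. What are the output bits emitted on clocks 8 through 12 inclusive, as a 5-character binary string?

reg_0 = 0xB49EC
clock 1: out=0, reg = 0xDA4F6
clock 2: out=0, reg = 0xED27B
clock 3: out=1, reg = 0xF693D
clock 4: out=1, reg = 0x7B49E
clock 5: out=0, reg = 0xBDA4F
clock 6: out=1, reg = 0xDED27
clock 7: out=1, reg = 0x6F693
clock 8: out=1, reg = 0x37B49
clock 9: out=1, reg = 0x1BDA4
clock 10: out=0, reg = 0x8DED2
clock 11: out=0, reg = 0x46F69
clock 12: out=1, reg = 0xA37B4

11001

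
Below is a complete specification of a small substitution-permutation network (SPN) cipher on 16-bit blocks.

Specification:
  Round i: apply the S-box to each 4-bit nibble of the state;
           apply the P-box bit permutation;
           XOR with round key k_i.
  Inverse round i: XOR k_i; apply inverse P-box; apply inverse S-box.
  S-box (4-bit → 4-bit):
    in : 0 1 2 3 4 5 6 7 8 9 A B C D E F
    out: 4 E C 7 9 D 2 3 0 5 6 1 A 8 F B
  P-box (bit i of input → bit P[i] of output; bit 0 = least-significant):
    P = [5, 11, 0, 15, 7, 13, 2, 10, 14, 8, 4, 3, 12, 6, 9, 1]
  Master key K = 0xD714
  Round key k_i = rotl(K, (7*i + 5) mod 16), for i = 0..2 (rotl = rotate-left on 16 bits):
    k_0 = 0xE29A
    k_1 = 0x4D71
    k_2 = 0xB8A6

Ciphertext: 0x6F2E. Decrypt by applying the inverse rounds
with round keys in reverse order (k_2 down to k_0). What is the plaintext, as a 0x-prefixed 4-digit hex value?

0x5EE8

s_0 = ciphertext = 0x6F2E
s_1 = InvRound(s_0, k_2) = 0x9F4D
s_2 = InvRound(s_1, k_1) = 0x9504
s_3 = InvRound(s_2, k_0) = 0x5EE8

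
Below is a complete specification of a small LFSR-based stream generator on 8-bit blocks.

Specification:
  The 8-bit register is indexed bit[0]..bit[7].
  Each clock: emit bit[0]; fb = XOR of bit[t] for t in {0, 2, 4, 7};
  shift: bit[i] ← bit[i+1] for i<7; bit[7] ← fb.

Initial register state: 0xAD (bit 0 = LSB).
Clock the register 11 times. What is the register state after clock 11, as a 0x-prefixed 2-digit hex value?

reg_0 = 0xAD
clock 1: out=1, reg = 0xD6
clock 2: out=0, reg = 0xEB
clock 3: out=1, reg = 0x75
clock 4: out=1, reg = 0xBA
clock 5: out=0, reg = 0x5D
clock 6: out=1, reg = 0xAE
clock 7: out=0, reg = 0x57
clock 8: out=1, reg = 0xAB
clock 9: out=1, reg = 0x55
clock 10: out=1, reg = 0xAA
clock 11: out=0, reg = 0xD5

0xD5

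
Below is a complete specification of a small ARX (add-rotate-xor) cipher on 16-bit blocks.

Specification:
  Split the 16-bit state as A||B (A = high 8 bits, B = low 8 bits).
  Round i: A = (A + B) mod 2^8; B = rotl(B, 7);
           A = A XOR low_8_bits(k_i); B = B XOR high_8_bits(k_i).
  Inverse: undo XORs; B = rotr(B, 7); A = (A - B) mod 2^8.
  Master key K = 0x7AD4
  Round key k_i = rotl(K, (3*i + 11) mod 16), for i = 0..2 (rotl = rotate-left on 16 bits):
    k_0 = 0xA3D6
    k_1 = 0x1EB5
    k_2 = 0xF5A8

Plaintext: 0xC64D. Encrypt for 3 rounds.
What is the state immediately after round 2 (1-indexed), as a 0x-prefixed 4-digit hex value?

0x7F9C

s_0 = plaintext = 0xC64D
s_1 = Round(s_0, k_0) = 0xC505
s_2 = Round(s_1, k_1) = 0x7F9C
s_3 = Round(s_2, k_2) = 0xB3BB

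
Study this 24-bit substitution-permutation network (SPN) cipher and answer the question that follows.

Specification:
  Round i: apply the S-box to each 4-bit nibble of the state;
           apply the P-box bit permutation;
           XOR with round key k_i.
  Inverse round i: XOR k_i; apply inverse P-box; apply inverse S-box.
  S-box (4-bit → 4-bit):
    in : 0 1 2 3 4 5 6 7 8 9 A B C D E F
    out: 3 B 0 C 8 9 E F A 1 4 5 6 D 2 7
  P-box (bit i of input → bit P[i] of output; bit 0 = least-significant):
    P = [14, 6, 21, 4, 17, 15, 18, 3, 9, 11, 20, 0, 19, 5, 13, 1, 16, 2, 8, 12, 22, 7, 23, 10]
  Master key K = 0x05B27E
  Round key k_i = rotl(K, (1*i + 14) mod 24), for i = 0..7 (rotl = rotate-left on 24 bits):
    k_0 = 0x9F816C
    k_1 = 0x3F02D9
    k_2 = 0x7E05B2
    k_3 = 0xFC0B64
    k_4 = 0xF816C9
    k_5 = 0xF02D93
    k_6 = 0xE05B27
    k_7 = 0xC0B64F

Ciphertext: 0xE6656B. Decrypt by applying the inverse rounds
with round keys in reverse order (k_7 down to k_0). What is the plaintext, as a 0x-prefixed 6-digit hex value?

0x03D37A

s_0 = ciphertext = 0xE6656B
s_1 = InvRound(s_0, k_7) = 0x26E9FB
s_2 = InvRound(s_1, k_6) = 0xF8A978
s_3 = InvRound(s_2, k_5) = 0x82148E
s_4 = InvRound(s_3, k_4) = 0x9E5D9C
s_5 = InvRound(s_4, k_3) = 0x14E957
s_6 = InvRound(s_5, k_2) = 0x1EF80F
s_7 = InvRound(s_6, k_1) = 0xE130E7
s_8 = InvRound(s_7, k_0) = 0x03D37A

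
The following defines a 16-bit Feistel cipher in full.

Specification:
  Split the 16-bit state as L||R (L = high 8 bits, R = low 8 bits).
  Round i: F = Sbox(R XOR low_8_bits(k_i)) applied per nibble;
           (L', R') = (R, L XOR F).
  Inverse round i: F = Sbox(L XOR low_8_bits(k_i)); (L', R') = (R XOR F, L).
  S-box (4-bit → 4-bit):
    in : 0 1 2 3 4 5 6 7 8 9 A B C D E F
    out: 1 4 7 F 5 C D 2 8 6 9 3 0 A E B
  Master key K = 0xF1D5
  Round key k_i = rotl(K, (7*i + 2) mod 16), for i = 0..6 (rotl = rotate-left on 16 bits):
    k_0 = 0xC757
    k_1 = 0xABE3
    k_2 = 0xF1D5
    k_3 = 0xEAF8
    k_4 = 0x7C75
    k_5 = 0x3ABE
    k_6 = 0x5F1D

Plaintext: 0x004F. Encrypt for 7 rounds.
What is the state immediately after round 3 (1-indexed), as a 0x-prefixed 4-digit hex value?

0xDC5E

s_0 = plaintext = 0x004F
s_1 = Round(s_0, k_0) = 0x4F48
s_2 = Round(s_1, k_1) = 0x48DC
s_3 = Round(s_2, k_2) = 0xDC5E
s_4 = Round(s_3, k_3) = 0x5E41
s_5 = Round(s_4, k_4) = 0x41AB
s_6 = Round(s_5, k_5) = 0xAB0D
s_7 = Round(s_6, k_6) = 0x0DEA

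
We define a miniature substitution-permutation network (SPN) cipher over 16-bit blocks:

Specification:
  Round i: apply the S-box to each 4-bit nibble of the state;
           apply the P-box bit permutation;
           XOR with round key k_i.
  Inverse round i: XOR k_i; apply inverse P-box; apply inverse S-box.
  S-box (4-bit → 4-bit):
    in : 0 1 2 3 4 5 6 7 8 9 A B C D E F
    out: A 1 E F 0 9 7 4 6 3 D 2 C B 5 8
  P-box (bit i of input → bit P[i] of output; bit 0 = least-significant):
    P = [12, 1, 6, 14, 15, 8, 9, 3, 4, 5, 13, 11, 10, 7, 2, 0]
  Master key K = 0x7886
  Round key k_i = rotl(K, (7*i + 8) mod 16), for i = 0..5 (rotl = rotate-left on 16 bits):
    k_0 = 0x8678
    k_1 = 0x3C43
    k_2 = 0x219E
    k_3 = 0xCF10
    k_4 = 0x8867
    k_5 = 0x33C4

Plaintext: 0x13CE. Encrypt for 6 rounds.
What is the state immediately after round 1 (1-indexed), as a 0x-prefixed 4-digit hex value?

s_0 = plaintext = 0x13CE
s_1 = Round(s_0, k_0) = 0xB800
s_2 = Round(s_1, k_1) = 0x5DE9
s_3 = Round(s_2, k_2) = 0xBFAD
s_4 = Round(s_3, k_3) = 0x159A
s_5 = Round(s_4, k_4) = 0x5537
s_6 = Round(s_5, k_5) = 0xBC9D

0xB800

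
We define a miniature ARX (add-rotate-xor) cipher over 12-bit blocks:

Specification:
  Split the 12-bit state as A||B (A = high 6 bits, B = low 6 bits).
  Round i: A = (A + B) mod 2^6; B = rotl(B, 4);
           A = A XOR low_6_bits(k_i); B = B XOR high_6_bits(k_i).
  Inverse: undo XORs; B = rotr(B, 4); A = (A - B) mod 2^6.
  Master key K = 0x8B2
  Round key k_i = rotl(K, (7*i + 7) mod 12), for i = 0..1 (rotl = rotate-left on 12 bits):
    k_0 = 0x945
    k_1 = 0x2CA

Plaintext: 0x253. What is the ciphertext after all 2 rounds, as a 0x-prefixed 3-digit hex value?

0x81F

s_0 = plaintext = 0x253
s_1 = Round(s_0, k_0) = 0x651
s_2 = Round(s_1, k_1) = 0x81F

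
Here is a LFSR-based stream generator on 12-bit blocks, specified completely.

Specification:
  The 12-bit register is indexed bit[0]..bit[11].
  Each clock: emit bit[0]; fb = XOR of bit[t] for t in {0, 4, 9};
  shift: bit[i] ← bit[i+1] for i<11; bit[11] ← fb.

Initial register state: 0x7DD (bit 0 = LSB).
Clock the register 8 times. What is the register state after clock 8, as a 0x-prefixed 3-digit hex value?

0x7B7

reg_0 = 0x7DD
clock 1: out=1, reg = 0xBEE
clock 2: out=0, reg = 0xDF7
clock 3: out=1, reg = 0x6FB
clock 4: out=1, reg = 0xB7D
clock 5: out=1, reg = 0xDBE
clock 6: out=0, reg = 0xEDF
clock 7: out=1, reg = 0xF6F
clock 8: out=1, reg = 0x7B7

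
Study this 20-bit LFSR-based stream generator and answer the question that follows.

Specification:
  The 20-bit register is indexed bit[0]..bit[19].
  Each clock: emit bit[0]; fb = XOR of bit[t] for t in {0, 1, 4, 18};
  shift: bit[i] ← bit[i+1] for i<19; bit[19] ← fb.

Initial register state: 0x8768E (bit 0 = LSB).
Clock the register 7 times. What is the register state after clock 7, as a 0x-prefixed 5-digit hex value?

0xBF0ED

reg_0 = 0x8768E
clock 1: out=0, reg = 0xC3B47
clock 2: out=1, reg = 0xE1DA3
clock 3: out=1, reg = 0xF0ED1
clock 4: out=1, reg = 0xF8768
clock 5: out=0, reg = 0xFC3B4
clock 6: out=0, reg = 0x7E1DA
clock 7: out=0, reg = 0xBF0ED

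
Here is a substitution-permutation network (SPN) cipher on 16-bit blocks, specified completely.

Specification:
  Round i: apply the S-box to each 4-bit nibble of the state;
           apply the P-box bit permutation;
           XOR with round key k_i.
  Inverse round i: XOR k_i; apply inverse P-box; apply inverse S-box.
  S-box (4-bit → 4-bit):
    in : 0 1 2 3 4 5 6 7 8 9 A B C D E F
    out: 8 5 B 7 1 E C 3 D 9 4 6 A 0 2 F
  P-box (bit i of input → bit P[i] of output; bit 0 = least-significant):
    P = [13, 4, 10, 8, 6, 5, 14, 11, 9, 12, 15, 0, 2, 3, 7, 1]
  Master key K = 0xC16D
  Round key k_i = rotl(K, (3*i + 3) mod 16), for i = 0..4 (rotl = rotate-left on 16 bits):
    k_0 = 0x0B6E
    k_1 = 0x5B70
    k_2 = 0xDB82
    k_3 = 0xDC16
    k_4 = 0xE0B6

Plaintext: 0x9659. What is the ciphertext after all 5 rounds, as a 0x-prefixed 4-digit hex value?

0xFE6B

s_0 = plaintext = 0x9659
s_1 = Round(s_0, k_0) = 0xE249
s_2 = Round(s_1, k_1) = 0x6839
s_3 = Round(s_2, k_2) = 0x3861
s_4 = Round(s_3, k_3) = 0x329B
s_5 = Round(s_4, k_4) = 0xFE6B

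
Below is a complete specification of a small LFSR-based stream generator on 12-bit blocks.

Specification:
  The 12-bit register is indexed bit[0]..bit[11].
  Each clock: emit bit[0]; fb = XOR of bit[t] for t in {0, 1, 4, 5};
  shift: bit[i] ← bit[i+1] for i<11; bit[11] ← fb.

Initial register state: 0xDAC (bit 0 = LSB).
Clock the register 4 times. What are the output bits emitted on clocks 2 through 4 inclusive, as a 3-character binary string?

011

reg_0 = 0xDAC
clock 1: out=0, reg = 0xED6
clock 2: out=0, reg = 0x76B
clock 3: out=1, reg = 0xBB5
clock 4: out=1, reg = 0xDDA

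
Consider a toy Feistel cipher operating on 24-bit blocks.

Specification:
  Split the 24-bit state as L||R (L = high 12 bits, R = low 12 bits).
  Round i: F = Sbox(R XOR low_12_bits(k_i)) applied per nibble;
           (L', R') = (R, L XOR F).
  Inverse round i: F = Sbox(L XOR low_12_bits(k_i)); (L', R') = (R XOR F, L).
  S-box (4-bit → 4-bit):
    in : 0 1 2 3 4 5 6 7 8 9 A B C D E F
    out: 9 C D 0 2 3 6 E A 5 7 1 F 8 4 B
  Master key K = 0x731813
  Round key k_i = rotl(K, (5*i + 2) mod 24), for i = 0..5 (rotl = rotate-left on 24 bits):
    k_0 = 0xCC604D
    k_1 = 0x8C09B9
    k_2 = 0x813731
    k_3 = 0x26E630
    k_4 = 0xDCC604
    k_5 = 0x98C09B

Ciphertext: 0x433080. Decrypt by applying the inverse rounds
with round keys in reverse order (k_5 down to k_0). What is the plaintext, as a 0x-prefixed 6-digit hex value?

s_0 = ciphertext = 0x433080
s_1 = InvRound(s_0, k_5) = 0x2FA433
s_2 = InvRound(s_1, k_4) = 0x6872FA
s_3 = InvRound(s_2, k_3) = 0xBE4687
s_4 = InvRound(s_3, k_2) = 0x904BE4
s_5 = InvRound(s_4, k_1) = 0x2FC904
s_6 = InvRound(s_5, k_0) = 0x4182FC

0x4182FC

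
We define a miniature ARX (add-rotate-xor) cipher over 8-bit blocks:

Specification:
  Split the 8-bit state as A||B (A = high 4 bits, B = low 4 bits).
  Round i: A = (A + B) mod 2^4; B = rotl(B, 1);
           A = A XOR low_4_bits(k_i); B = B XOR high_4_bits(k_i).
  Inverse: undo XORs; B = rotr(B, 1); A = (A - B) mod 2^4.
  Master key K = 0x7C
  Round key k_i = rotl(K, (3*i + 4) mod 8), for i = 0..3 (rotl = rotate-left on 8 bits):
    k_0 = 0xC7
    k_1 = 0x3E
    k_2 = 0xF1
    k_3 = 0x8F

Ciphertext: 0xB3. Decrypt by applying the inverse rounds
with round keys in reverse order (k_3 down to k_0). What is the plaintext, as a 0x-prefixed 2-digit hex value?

0xFE

s_0 = ciphertext = 0xB3
s_1 = InvRound(s_0, k_3) = 0x7D
s_2 = InvRound(s_1, k_2) = 0x51
s_3 = InvRound(s_2, k_1) = 0xA1
s_4 = InvRound(s_3, k_0) = 0xFE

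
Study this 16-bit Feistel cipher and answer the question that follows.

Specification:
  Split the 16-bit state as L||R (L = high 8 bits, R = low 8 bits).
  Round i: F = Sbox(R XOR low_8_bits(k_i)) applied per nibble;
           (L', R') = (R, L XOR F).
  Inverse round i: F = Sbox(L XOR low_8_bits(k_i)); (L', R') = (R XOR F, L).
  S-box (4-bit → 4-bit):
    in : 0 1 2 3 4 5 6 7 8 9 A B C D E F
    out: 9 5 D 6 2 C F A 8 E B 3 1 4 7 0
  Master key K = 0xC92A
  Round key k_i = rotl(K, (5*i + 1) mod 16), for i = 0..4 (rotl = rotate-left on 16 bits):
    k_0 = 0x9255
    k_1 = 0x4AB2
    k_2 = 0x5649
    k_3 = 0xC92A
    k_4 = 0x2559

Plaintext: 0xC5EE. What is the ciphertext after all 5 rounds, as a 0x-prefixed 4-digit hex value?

0x05BB

s_0 = plaintext = 0xC5EE
s_1 = Round(s_0, k_0) = 0xEEF6
s_2 = Round(s_1, k_1) = 0xF6CC
s_3 = Round(s_2, k_2) = 0xCC7A
s_4 = Round(s_3, k_3) = 0x7A05
s_5 = Round(s_4, k_4) = 0x05BB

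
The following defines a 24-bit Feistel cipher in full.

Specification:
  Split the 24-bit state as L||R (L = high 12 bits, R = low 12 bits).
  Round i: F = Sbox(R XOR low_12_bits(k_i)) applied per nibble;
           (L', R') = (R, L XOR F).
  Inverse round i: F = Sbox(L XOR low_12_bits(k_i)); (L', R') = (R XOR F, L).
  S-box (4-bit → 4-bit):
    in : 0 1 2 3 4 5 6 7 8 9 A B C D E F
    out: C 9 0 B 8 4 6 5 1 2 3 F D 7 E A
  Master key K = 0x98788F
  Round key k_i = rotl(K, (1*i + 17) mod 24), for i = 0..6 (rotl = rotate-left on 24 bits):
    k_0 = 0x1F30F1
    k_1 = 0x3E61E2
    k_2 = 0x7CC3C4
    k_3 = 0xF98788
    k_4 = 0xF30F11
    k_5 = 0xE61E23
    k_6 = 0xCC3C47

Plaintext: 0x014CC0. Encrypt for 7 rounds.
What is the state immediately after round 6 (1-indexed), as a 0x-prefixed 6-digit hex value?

s_0 = plaintext = 0x014CC0
s_1 = Round(s_0, k_0) = 0xCC0DAD
s_2 = Round(s_1, k_1) = 0xDAD14A
s_3 = Round(s_2, k_2) = 0x14ADB3
s_4 = Round(s_3, k_3) = 0xDB32F5
s_5 = Round(s_4, k_4) = 0x2F5A5B
s_6 = Round(s_5, k_5) = 0xA5BAA4
s_7 = Round(s_6, k_6) = 0xAA4CB0

0xA5BAA4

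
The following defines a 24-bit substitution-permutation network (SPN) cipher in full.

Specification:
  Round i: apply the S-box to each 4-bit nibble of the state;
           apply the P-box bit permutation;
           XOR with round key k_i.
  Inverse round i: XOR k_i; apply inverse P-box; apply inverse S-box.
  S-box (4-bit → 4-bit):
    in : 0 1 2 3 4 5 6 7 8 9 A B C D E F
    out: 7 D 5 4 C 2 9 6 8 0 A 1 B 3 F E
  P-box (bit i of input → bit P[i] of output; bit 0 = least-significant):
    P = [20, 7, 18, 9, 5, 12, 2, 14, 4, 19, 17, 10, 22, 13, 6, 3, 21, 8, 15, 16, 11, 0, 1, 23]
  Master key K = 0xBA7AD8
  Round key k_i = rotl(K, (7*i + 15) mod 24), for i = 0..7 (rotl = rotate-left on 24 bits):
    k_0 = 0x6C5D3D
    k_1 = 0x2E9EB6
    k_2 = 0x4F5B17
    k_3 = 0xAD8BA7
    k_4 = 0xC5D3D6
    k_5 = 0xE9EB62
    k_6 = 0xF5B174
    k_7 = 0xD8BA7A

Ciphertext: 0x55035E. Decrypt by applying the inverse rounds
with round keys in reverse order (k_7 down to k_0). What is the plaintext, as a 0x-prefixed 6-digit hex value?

s_0 = ciphertext = 0x55035E
s_1 = InvRound(s_0, k_7) = 0x6F5503
s_2 = InvRound(s_1, k_6) = 0xF37E1B
s_3 = InvRound(s_2, k_5) = 0x574EDB
s_4 = InvRound(s_3, k_4) = 0xC7847B
s_5 = InvRound(s_4, k_3) = 0xBD1E3A
s_6 = InvRound(s_5, k_2) = 0xAD641B
s_7 = InvRound(s_6, k_1) = 0xC4A3EA
s_8 = InvRound(s_7, k_0) = 0xE27CFA

0xE27CFA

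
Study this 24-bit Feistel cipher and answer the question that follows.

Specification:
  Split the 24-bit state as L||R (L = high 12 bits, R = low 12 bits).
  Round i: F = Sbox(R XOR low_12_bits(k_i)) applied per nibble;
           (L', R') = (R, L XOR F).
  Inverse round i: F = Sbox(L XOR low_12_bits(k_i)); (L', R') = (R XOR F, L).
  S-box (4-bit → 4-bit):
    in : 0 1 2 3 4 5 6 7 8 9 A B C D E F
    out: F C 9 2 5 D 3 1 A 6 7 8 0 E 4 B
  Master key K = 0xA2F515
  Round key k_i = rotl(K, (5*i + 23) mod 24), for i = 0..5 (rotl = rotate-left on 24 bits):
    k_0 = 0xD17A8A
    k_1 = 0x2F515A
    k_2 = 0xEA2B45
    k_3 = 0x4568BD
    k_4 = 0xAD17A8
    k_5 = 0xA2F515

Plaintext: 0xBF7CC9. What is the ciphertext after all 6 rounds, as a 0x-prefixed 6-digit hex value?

0xA341C8

s_0 = plaintext = 0xBF7CC9
s_1 = Round(s_0, k_0) = 0xCC98A5
s_2 = Round(s_1, k_1) = 0x8A5A72
s_3 = Round(s_2, k_2) = 0xA72484
s_4 = Round(s_3, k_3) = 0x484A54
s_5 = Round(s_4, k_4) = 0xA54A34
s_6 = Round(s_5, k_5) = 0xA341C8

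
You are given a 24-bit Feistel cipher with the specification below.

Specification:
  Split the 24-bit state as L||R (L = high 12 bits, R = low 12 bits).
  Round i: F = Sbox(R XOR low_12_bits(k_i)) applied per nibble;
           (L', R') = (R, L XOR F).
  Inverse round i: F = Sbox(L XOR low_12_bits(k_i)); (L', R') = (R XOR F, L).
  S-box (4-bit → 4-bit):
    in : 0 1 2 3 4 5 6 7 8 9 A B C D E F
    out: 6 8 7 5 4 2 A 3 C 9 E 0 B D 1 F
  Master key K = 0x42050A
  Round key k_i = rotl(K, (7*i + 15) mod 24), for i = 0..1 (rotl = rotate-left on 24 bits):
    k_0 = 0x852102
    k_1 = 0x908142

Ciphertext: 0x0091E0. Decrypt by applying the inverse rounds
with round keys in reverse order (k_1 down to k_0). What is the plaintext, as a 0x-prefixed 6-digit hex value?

s_0 = ciphertext = 0x0091E0
s_1 = InvRound(s_0, k_1) = 0x9A0009
s_2 = InvRound(s_1, k_0) = 0xCEE9A0

0xCEE9A0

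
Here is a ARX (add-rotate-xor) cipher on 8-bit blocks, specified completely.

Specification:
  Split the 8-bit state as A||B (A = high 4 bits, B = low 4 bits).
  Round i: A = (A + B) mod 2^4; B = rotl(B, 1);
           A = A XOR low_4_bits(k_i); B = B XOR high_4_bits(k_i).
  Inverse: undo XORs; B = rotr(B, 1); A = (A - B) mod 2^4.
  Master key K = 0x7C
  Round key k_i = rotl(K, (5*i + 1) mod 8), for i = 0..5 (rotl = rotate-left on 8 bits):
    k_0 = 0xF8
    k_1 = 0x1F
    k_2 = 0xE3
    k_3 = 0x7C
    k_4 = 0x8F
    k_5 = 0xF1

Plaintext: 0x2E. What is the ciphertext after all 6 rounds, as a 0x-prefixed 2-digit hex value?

s_0 = plaintext = 0x2E
s_1 = Round(s_0, k_0) = 0x82
s_2 = Round(s_1, k_1) = 0x55
s_3 = Round(s_2, k_2) = 0x94
s_4 = Round(s_3, k_3) = 0x1F
s_5 = Round(s_4, k_4) = 0xF7
s_6 = Round(s_5, k_5) = 0x71

0x71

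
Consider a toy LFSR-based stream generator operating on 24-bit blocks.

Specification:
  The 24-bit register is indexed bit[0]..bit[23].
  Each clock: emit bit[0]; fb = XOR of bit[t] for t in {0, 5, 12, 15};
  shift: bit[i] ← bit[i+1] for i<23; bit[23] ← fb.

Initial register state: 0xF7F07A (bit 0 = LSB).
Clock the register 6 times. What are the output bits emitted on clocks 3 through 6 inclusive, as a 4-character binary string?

reg_0 = 0xF7F07A
clock 1: out=0, reg = 0xFBF83D
clock 2: out=1, reg = 0x7DFC1E
clock 3: out=0, reg = 0x3EFE0F
clock 4: out=1, reg = 0x9F7F07
clock 5: out=1, reg = 0x4FBF83
clock 6: out=1, reg = 0xA7DFC1

0111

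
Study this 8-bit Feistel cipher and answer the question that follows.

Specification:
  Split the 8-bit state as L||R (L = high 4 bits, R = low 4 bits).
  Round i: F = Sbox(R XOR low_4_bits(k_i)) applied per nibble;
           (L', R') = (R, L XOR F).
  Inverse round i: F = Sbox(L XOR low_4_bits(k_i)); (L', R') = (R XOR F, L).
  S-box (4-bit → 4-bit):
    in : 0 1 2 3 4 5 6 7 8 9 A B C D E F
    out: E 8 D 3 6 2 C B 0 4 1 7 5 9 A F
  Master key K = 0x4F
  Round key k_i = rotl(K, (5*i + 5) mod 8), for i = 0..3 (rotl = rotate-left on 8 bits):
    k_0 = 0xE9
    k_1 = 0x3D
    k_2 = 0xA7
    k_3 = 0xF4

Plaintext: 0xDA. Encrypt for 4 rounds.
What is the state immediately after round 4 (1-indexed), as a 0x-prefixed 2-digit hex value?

0x47

s_0 = plaintext = 0xDA
s_1 = Round(s_0, k_0) = 0xAE
s_2 = Round(s_1, k_1) = 0xE9
s_3 = Round(s_2, k_2) = 0x94
s_4 = Round(s_3, k_3) = 0x47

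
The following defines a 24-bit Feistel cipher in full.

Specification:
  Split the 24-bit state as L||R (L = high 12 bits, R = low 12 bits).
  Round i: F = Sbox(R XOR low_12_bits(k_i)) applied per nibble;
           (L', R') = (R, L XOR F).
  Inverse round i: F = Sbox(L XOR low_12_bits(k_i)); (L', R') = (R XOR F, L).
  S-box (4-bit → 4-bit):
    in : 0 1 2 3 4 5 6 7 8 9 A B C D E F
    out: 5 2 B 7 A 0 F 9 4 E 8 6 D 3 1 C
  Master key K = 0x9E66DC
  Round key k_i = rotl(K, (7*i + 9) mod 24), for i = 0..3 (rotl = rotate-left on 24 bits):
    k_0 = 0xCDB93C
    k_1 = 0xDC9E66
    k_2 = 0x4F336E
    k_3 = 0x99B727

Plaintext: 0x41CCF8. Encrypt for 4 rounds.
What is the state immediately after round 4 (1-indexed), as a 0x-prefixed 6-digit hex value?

s_0 = plaintext = 0x41CCF8
s_1 = Round(s_0, k_0) = 0xCF84C6
s_2 = Round(s_1, k_1) = 0x4C647D
s_3 = Round(s_2, k_2) = 0x47DDE1
s_4 = Round(s_3, k_3) = 0xDE1CA2

0xDE1CA2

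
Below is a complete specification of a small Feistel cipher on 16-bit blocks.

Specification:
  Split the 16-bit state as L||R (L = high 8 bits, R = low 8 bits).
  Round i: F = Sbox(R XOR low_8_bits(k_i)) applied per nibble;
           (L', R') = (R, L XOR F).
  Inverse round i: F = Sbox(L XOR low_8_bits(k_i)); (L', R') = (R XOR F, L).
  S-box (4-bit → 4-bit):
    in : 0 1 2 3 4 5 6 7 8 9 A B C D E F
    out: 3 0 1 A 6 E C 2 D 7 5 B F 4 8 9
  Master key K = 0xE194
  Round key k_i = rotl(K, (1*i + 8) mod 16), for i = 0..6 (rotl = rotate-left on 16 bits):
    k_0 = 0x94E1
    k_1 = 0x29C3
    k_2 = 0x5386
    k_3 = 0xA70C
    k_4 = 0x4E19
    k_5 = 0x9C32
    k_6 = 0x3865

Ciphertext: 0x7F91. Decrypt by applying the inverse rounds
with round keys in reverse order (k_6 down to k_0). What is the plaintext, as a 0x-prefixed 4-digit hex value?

0x7376

s_0 = ciphertext = 0x7F91
s_1 = InvRound(s_0, k_6) = 0x947F
s_2 = InvRound(s_1, k_5) = 0x2394
s_3 = InvRound(s_2, k_4) = 0x3123
s_4 = InvRound(s_3, k_3) = 0x8731
s_5 = InvRound(s_4, k_2) = 0x0187
s_6 = InvRound(s_5, k_1) = 0x7601
s_7 = InvRound(s_6, k_0) = 0x7376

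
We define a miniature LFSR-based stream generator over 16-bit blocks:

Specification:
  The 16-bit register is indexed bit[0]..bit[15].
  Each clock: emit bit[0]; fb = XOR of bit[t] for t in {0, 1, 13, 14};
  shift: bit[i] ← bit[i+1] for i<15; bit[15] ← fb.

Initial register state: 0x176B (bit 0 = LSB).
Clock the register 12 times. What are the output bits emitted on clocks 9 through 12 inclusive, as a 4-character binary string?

1110

reg_0 = 0x176B
clock 1: out=1, reg = 0x0BB5
clock 2: out=1, reg = 0x85DA
clock 3: out=0, reg = 0xC2ED
clock 4: out=1, reg = 0x6176
clock 5: out=0, reg = 0xB0BB
clock 6: out=1, reg = 0xD85D
clock 7: out=1, reg = 0x6C2E
clock 8: out=0, reg = 0xB617
clock 9: out=1, reg = 0xDB0B
clock 10: out=1, reg = 0xED85
clock 11: out=1, reg = 0xF6C2
clock 12: out=0, reg = 0xFB61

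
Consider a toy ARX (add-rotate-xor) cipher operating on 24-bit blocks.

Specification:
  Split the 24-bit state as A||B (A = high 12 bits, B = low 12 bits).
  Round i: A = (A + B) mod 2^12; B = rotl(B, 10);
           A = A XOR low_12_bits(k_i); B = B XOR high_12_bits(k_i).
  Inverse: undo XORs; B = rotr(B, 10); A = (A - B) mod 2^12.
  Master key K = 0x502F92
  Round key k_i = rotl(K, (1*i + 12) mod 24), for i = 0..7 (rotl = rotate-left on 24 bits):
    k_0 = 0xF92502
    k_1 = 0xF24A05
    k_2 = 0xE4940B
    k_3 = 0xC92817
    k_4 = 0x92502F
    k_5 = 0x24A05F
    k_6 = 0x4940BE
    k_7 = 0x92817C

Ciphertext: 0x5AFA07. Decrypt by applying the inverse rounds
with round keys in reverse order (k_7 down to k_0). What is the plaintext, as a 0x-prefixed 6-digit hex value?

s_0 = ciphertext = 0x5AFA07
s_1 = InvRound(s_0, k_7) = 0x817CBC
s_2 = InvRound(s_1, k_6) = 0x8070A2
s_3 = InvRound(s_2, k_5) = 0xCB8BA0
s_4 = InvRound(s_3, k_4) = 0x283A14
s_5 = InvRound(s_4, k_3) = 0x07BA19
s_6 = InvRound(s_5, k_2) = 0x32F141
s_7 = InvRound(s_6, k_1) = 0xF93997
s_8 = InvRound(s_7, k_0) = 0x27C815

0x27C815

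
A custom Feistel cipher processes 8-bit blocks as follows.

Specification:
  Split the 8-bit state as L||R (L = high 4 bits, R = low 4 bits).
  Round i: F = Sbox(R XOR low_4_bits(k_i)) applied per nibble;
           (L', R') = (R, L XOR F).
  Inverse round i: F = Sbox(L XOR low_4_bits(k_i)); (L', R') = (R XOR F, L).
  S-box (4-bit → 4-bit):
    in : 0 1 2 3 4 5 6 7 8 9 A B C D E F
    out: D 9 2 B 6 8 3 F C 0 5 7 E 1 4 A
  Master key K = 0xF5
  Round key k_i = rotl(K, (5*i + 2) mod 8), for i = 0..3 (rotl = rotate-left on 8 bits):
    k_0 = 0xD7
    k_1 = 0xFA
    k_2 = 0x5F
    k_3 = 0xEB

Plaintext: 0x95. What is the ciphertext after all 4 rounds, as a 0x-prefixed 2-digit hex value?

0x0B

s_0 = plaintext = 0x95
s_1 = Round(s_0, k_0) = 0x5B
s_2 = Round(s_1, k_1) = 0xBC
s_3 = Round(s_2, k_2) = 0xC0
s_4 = Round(s_3, k_3) = 0x0B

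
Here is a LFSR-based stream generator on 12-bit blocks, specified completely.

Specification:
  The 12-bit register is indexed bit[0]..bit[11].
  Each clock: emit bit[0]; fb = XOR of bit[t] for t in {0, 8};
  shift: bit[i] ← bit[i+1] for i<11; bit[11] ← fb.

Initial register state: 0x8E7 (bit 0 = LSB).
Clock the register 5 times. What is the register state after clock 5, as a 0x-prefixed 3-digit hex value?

reg_0 = 0x8E7
clock 1: out=1, reg = 0xC73
clock 2: out=1, reg = 0xE39
clock 3: out=1, reg = 0xF1C
clock 4: out=0, reg = 0xF8E
clock 5: out=0, reg = 0xFC7

0xFC7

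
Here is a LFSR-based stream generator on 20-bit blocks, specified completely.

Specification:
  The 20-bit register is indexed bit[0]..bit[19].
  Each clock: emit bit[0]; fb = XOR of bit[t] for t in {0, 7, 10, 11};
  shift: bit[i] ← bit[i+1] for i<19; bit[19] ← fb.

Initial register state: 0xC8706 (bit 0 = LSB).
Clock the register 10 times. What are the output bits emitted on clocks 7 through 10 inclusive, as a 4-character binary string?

reg_0 = 0xC8706
clock 1: out=0, reg = 0xE4383
clock 2: out=1, reg = 0x721C1
clock 3: out=1, reg = 0x390E0
clock 4: out=0, reg = 0x9C870
clock 5: out=0, reg = 0xCE438
clock 6: out=0, reg = 0xE721C
clock 7: out=0, reg = 0x7390E
clock 8: out=0, reg = 0xB9C87
clock 9: out=1, reg = 0x5CE43
clock 10: out=1, reg = 0xAE721

0011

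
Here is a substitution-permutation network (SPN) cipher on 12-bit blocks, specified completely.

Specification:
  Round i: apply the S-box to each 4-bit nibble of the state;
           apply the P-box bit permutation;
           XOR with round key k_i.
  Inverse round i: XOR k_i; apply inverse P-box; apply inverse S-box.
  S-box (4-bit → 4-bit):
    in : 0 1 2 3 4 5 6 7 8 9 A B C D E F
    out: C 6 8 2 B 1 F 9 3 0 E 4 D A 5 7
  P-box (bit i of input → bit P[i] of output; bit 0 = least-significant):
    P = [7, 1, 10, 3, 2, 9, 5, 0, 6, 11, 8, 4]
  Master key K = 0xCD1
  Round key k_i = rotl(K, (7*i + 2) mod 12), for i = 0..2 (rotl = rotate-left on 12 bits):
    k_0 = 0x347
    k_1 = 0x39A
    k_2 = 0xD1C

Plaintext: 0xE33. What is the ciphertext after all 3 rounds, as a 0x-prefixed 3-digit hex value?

0x90D

s_0 = plaintext = 0xE33
s_1 = Round(s_0, k_0) = 0x005
s_2 = Round(s_1, k_1) = 0x22B
s_3 = Round(s_2, k_2) = 0x90D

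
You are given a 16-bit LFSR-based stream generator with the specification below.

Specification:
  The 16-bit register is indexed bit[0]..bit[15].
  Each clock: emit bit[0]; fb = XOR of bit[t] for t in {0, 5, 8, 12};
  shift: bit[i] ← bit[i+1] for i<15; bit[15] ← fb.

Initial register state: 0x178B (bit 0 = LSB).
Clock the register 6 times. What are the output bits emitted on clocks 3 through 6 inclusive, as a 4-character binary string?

0100

reg_0 = 0x178B
clock 1: out=1, reg = 0x8BC5
clock 2: out=1, reg = 0x45E2
clock 3: out=0, reg = 0x22F1
clock 4: out=1, reg = 0x1178
clock 5: out=0, reg = 0x88BC
clock 6: out=0, reg = 0xC45E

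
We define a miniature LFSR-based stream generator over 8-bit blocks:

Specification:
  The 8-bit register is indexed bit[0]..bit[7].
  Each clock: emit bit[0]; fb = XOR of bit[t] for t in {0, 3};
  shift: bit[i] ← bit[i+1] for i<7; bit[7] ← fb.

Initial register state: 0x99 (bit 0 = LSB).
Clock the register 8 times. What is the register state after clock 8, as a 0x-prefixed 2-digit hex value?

0xCA

reg_0 = 0x99
clock 1: out=1, reg = 0x4C
clock 2: out=0, reg = 0xA6
clock 3: out=0, reg = 0x53
clock 4: out=1, reg = 0xA9
clock 5: out=1, reg = 0x54
clock 6: out=0, reg = 0x2A
clock 7: out=0, reg = 0x95
clock 8: out=1, reg = 0xCA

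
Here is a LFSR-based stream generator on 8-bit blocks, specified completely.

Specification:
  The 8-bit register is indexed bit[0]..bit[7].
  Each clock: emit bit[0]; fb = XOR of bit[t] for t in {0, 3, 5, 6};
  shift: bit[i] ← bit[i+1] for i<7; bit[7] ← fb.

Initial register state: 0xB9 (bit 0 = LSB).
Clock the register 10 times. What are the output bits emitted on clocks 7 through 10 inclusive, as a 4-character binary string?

0110

reg_0 = 0xB9
clock 1: out=1, reg = 0xDC
clock 2: out=0, reg = 0x6E
clock 3: out=0, reg = 0xB7
clock 4: out=1, reg = 0x5B
clock 5: out=1, reg = 0xAD
clock 6: out=1, reg = 0xD6
clock 7: out=0, reg = 0xEB
clock 8: out=1, reg = 0x75
clock 9: out=1, reg = 0xBA
clock 10: out=0, reg = 0x5D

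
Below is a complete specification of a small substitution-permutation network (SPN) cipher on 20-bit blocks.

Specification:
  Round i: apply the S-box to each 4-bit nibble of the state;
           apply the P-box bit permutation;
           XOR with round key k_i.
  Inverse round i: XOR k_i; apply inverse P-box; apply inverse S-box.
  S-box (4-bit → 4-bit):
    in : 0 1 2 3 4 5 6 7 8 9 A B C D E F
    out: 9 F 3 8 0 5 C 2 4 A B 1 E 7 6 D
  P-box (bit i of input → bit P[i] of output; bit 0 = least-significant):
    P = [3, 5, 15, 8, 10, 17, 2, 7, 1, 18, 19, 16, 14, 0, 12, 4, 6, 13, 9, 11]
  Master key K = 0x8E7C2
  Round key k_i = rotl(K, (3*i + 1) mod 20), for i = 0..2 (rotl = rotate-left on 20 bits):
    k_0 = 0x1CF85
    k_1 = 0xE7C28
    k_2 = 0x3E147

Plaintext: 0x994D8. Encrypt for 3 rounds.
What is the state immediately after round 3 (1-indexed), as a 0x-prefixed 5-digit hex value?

s_0 = plaintext = 0x994D8
s_1 = Round(s_0, k_0) = 0x36390
s_2 = Round(s_1, k_1) = 0xD65B0
s_3 = Round(s_2, k_2) = 0xBD61D

0xBD61D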